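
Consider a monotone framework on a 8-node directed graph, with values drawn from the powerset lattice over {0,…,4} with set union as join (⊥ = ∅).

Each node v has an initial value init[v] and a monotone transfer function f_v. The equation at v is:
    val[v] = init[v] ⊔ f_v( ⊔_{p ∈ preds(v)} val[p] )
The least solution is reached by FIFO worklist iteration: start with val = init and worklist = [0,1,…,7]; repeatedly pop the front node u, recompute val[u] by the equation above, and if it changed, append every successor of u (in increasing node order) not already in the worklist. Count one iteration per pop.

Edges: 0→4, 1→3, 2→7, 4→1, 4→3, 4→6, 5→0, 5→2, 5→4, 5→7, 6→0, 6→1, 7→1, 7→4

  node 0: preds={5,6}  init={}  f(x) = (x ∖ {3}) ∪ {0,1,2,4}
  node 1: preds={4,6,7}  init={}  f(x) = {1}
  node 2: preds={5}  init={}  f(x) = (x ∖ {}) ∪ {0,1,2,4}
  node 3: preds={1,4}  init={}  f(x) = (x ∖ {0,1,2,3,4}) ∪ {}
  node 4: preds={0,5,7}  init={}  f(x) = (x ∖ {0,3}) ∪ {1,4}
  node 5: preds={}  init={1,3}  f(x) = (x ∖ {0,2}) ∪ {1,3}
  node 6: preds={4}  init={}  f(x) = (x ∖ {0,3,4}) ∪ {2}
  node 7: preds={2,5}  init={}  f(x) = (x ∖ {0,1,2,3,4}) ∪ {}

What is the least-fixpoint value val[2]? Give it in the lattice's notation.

Trace (11 dequeues):
  [1] u=0 | in {1,3} | out {0,1,2,4} | prev {} | push {}
  [2] u=1 | in {} | out {1} | prev {} | push {}
  [3] u=2 | in {1,3} | out {0,1,2,3,4} | prev {} | push {}
  [4] u=3 | in {1} | out {} | ==
  [5] u=4 | in {0,1,2,3,4} | out {1,2,4} | prev {} | push {1,3}
  [6] u=5 | in {} | out {1,3} | ==
  [7] u=6 | in {1,2,4} | out {1,2} | prev {} | push {0}
  [8] u=7 | in {0,1,2,3,4} | out {} | ==
  [9] u=1 | in {1,2,4} | out {1} | ==
  [10] u=3 | in {1,2,4} | out {} | ==
  [11] u=0 | in {1,2,3} | out {0,1,2,4} | ==

Converged values:
  [0] {0,1,2,4}
  [1] {1}
  [2] {0,1,2,3,4}
  [3] {}
  [4] {1,2,4}
  [5] {1,3}
  [6] {1,2}
  [7] {}

{0,1,2,3,4}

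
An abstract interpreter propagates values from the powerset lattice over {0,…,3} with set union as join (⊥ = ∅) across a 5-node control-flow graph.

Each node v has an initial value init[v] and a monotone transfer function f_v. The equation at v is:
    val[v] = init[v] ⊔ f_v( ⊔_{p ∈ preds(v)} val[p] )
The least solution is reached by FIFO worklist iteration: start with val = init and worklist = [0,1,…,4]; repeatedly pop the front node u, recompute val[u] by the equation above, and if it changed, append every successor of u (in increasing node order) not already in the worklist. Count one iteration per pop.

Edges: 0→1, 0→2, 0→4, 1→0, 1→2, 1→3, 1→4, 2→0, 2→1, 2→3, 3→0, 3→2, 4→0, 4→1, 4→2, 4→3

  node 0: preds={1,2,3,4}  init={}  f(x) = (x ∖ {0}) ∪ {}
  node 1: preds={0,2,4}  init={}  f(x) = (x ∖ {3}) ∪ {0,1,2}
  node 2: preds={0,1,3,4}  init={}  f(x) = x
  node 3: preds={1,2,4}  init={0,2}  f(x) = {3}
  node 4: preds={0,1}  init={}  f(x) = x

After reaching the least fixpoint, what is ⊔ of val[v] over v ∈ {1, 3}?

{0,1,2,3}

Trace (14 dequeues):
  [1] u=0 | in {0,2} | out {2} | prev {} | push {}
  [2] u=1 | in {2} | out {0,1,2} | prev {} | push {0}
  [3] u=2 | in {0,1,2} | out {0,1,2} | prev {} | push {1}
  [4] u=3 | in {0,1,2} | out {0,2,3} | prev {0,2} | push {2}
  [5] u=4 | in {0,1,2} | out {0,1,2} | prev {} | push {3}
  [6] u=0 | in {0,1,2,3} | out {1,2,3} | prev {2} | push {4}
  [7] u=1 | in {0,1,2,3} | out {0,1,2} | ==
  [8] u=2 | in {0,1,2,3} | out {0,1,2,3} | prev {0,1,2} | push {0,1}
  [9] u=3 | in {0,1,2,3} | out {0,2,3} | ==
  [10] u=4 | in {0,1,2,3} | out {0,1,2,3} | prev {0,1,2} | push {2,3}
  [11] u=0 | in {0,1,2,3} | out {1,2,3} | ==
  [12] u=1 | in {0,1,2,3} | out {0,1,2} | ==
  [13] u=2 | in {0,1,2,3} | out {0,1,2,3} | ==
  [14] u=3 | in {0,1,2,3} | out {0,2,3} | ==

Converged values:
  [0] {1,2,3}
  [1] {0,1,2}
  [2] {0,1,2,3}
  [3] {0,2,3}
  [4] {0,1,2,3}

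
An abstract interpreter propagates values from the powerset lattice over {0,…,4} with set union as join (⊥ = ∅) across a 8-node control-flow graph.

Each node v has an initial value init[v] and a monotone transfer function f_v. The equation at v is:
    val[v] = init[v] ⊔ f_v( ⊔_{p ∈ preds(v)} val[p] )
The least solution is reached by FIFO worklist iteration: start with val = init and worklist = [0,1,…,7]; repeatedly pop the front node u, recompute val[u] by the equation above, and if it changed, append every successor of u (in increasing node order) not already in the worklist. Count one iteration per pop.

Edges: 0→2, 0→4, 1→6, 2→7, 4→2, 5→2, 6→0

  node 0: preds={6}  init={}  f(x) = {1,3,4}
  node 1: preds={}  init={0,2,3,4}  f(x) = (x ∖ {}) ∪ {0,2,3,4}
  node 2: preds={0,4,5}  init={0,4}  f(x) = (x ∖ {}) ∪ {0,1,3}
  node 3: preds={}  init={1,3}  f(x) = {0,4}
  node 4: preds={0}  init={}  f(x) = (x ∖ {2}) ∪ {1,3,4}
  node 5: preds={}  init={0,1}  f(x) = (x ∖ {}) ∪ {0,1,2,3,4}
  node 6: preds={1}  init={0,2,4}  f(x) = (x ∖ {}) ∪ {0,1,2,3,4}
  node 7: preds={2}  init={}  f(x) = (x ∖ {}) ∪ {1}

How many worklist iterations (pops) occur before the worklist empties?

Iteration log — 11 steps:
  step 1. node 0  ⊔preds={0,2,4}  new={1,3,4}  old={}  +wl: 
  step 2. node 1  ⊔preds={}  new={0,2,3,4}  stable
  step 3. node 2  ⊔preds={0,1,3,4}  new={0,1,3,4}  old={0,4}  +wl: 
  step 4. node 3  ⊔preds={}  new={0,1,3,4}  old={1,3}  +wl: 
  step 5. node 4  ⊔preds={1,3,4}  new={1,3,4}  old={}  +wl: 2
  step 6. node 5  ⊔preds={}  new={0,1,2,3,4}  old={0,1}  +wl: 
  step 7. node 6  ⊔preds={0,2,3,4}  new={0,1,2,3,4}  old={0,2,4}  +wl: 0
  step 8. node 7  ⊔preds={0,1,3,4}  new={0,1,3,4}  old={}  +wl: 
  step 9. node 2  ⊔preds={0,1,2,3,4}  new={0,1,2,3,4}  old={0,1,3,4}  +wl: 7
  step 10. node 0  ⊔preds={0,1,2,3,4}  new={1,3,4}  stable
  step 11. node 7  ⊔preds={0,1,2,3,4}  new={0,1,2,3,4}  old={0,1,3,4}  +wl: 

Least fixpoint reached:
  node 0: {1,3,4}
  node 1: {0,2,3,4}
  node 2: {0,1,2,3,4}
  node 3: {0,1,3,4}
  node 4: {1,3,4}
  node 5: {0,1,2,3,4}
  node 6: {0,1,2,3,4}
  node 7: {0,1,2,3,4}

11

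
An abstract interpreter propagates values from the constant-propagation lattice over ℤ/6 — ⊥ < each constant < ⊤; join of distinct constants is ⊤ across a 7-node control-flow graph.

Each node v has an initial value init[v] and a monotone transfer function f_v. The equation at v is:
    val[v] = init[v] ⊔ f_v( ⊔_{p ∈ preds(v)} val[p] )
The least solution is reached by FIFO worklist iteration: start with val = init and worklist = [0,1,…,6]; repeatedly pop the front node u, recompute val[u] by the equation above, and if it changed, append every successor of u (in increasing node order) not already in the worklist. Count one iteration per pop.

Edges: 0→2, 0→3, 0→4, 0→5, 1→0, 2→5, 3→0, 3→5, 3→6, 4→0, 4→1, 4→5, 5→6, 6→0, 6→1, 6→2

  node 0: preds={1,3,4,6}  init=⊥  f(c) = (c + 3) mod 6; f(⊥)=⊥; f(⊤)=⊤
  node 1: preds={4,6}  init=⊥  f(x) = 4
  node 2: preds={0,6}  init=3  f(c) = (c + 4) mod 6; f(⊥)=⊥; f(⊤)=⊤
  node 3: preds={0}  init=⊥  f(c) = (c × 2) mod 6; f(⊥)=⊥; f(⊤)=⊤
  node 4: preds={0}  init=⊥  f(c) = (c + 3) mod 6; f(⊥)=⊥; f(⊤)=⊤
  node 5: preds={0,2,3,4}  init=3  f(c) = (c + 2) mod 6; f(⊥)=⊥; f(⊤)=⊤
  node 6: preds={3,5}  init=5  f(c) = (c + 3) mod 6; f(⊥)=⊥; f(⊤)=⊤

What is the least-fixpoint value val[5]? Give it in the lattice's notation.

⊤

Trace (16 dequeues):
  [1] u=0 | in 5 | out 2 | prev ⊥ | push {}
  [2] u=1 | in 5 | out 4 | prev ⊥ | push {0}
  [3] u=2 | in ⊤ | out ⊤ | prev 3 | push {}
  [4] u=3 | in 2 | out 4 | prev ⊥ | push {}
  [5] u=4 | in 2 | out 5 | prev ⊥ | push {1}
  [6] u=5 | in ⊤ | out ⊤ | prev 3 | push {}
  [7] u=6 | in ⊤ | out ⊤ | prev 5 | push {2}
  [8] u=0 | in ⊤ | out ⊤ | prev 2 | push {3,4,5}
  [9] u=1 | in ⊤ | out 4 | ==
  [10] u=2 | in ⊤ | out ⊤ | ==
  [11] u=3 | in ⊤ | out ⊤ | prev 4 | push {0,6}
  [12] u=4 | in ⊤ | out ⊤ | prev 5 | push {1}
  [13] u=5 | in ⊤ | out ⊤ | ==
  [14] u=0 | in ⊤ | out ⊤ | ==
  [15] u=6 | in ⊤ | out ⊤ | ==
  [16] u=1 | in ⊤ | out 4 | ==

Converged values:
  [0] ⊤
  [1] 4
  [2] ⊤
  [3] ⊤
  [4] ⊤
  [5] ⊤
  [6] ⊤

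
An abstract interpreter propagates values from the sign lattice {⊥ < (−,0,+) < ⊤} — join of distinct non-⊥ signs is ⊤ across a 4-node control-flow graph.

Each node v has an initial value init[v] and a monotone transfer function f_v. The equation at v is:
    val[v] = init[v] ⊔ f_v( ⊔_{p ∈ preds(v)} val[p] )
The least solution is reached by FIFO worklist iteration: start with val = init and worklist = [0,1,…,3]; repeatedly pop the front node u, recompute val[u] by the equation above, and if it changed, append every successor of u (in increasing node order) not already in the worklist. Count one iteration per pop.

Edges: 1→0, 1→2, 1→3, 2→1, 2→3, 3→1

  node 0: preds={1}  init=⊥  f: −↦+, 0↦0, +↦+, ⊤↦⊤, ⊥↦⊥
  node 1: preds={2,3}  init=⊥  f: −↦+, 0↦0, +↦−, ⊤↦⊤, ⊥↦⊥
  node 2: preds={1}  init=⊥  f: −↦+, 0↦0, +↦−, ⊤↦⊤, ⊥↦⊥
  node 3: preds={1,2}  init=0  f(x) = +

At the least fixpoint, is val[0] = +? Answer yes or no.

Worklist (10 pops):
  #1 pop 0: in=⊥ → ⊥ (no change)
  #2 pop 1: in=0 → 0 (was ⊥); enqueue [0]
  #3 pop 2: in=0 → 0 (was ⊥); enqueue [1]
  #4 pop 3: in=0 → ⊤ (was 0); enqueue []
  #5 pop 0: in=0 → 0 (was ⊥); enqueue []
  #6 pop 1: in=⊤ → ⊤ (was 0); enqueue [0,2,3]
  #7 pop 0: in=⊤ → ⊤ (was 0); enqueue []
  #8 pop 2: in=⊤ → ⊤ (was 0); enqueue [1]
  #9 pop 3: in=⊤ → ⊤ (no change)
  #10 pop 1: in=⊤ → ⊤ (no change)

Fixpoint:
  val[0] = ⊤
  val[1] = ⊤
  val[2] = ⊤
  val[3] = ⊤

no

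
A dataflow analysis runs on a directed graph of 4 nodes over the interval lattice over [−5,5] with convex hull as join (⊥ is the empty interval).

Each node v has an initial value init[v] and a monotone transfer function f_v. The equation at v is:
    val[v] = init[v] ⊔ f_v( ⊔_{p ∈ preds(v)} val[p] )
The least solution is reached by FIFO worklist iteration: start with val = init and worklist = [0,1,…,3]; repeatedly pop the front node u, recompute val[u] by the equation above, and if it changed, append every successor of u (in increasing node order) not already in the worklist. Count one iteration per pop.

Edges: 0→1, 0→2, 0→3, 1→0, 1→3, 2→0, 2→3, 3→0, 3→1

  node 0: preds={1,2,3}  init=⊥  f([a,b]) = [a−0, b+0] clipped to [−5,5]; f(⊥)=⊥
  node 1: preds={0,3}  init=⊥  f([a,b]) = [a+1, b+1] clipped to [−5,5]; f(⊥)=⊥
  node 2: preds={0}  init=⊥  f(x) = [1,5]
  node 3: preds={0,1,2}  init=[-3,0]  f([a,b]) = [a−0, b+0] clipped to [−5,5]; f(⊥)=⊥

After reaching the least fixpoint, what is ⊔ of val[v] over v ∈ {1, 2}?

[-2,5]

Iteration log — 9 steps:
  step 1. node 0  ⊔preds=[-3,0]  new=[-3,0]  old=⊥  +wl: 
  step 2. node 1  ⊔preds=[-3,0]  new=[-2,1]  old=⊥  +wl: 0
  step 3. node 2  ⊔preds=[-3,0]  new=[1,5]  old=⊥  +wl: 
  step 4. node 3  ⊔preds=[-3,5]  new=[-3,5]  old=[-3,0]  +wl: 1
  step 5. node 0  ⊔preds=[-3,5]  new=[-3,5]  old=[-3,0]  +wl: 2,3
  step 6. node 1  ⊔preds=[-3,5]  new=[-2,5]  old=[-2,1]  +wl: 0
  step 7. node 2  ⊔preds=[-3,5]  new=[1,5]  stable
  step 8. node 3  ⊔preds=[-3,5]  new=[-3,5]  stable
  step 9. node 0  ⊔preds=[-3,5]  new=[-3,5]  stable

Least fixpoint reached:
  node 0: [-3,5]
  node 1: [-2,5]
  node 2: [1,5]
  node 3: [-3,5]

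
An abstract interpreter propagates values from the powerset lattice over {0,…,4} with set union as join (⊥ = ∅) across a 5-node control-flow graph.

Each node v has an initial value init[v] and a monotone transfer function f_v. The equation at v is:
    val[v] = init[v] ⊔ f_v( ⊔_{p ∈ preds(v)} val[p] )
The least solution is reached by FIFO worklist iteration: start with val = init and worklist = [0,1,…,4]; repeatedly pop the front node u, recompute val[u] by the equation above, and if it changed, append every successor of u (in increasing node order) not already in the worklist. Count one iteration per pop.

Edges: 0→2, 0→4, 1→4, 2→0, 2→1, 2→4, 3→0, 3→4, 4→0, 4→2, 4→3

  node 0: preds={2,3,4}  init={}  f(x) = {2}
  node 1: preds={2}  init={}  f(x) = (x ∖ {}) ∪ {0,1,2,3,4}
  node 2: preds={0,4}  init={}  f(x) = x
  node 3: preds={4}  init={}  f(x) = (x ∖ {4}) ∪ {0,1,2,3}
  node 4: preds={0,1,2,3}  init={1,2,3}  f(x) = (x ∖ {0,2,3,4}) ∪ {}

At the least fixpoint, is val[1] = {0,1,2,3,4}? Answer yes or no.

Iteration log — 7 steps:
  step 1. node 0  ⊔preds={1,2,3}  new={2}  old={}  +wl: 
  step 2. node 1  ⊔preds={}  new={0,1,2,3,4}  old={}  +wl: 
  step 3. node 2  ⊔preds={1,2,3}  new={1,2,3}  old={}  +wl: 0,1
  step 4. node 3  ⊔preds={1,2,3}  new={0,1,2,3}  old={}  +wl: 
  step 5. node 4  ⊔preds={0,1,2,3,4}  new={1,2,3}  stable
  step 6. node 0  ⊔preds={0,1,2,3}  new={2}  stable
  step 7. node 1  ⊔preds={1,2,3}  new={0,1,2,3,4}  stable

Least fixpoint reached:
  node 0: {2}
  node 1: {0,1,2,3,4}
  node 2: {1,2,3}
  node 3: {0,1,2,3}
  node 4: {1,2,3}

yes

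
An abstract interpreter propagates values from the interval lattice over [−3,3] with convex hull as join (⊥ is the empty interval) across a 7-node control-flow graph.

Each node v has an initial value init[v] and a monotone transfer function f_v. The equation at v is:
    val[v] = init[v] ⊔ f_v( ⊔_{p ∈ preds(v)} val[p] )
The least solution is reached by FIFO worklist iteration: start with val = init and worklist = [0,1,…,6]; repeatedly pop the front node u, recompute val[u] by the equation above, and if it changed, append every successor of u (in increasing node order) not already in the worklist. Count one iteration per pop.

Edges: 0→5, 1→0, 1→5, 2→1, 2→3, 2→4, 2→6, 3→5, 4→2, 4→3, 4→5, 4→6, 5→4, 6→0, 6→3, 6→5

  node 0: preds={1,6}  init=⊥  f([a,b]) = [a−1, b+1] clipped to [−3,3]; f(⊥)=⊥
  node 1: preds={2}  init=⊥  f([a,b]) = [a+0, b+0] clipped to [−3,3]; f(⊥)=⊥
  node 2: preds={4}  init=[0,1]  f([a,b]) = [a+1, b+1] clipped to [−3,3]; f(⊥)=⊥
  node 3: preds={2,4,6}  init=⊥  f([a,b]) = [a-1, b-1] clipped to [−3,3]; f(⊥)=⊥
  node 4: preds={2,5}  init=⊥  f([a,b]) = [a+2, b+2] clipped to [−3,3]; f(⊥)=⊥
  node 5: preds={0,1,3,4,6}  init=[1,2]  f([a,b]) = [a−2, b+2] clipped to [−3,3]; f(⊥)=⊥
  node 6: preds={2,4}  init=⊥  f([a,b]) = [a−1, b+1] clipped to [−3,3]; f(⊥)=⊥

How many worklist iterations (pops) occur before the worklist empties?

18

Trace (18 dequeues):
  [1] u=0 | in ⊥ | out ⊥ | ==
  [2] u=1 | in [0,1] | out [0,1] | prev ⊥ | push {0}
  [3] u=2 | in ⊥ | out [0,1] | ==
  [4] u=3 | in [0,1] | out [-1,0] | prev ⊥ | push {}
  [5] u=4 | in [0,2] | out [2,3] | prev ⊥ | push {2,3}
  [6] u=5 | in [-1,3] | out [-3,3] | prev [1,2] | push {4}
  [7] u=6 | in [0,3] | out [-1,3] | prev ⊥ | push {5}
  [8] u=0 | in [-1,3] | out [-2,3] | prev ⊥ | push {}
  [9] u=2 | in [2,3] | out [0,3] | prev [0,1] | push {1,6}
  [10] u=3 | in [-1,3] | out [-2,2] | prev [-1,0] | push {}
  [11] u=4 | in [-3,3] | out [-1,3] | prev [2,3] | push {2,3}
  [12] u=5 | in [-2,3] | out [-3,3] | ==
  [13] u=1 | in [0,3] | out [0,3] | prev [0,1] | push {0,5}
  [14] u=6 | in [-1,3] | out [-2,3] | prev [-1,3] | push {}
  [15] u=2 | in [-1,3] | out [0,3] | ==
  [16] u=3 | in [-2,3] | out [-3,2] | prev [-2,2] | push {}
  [17] u=0 | in [-2,3] | out [-3,3] | prev [-2,3] | push {}
  [18] u=5 | in [-3,3] | out [-3,3] | ==

Converged values:
  [0] [-3,3]
  [1] [0,3]
  [2] [0,3]
  [3] [-3,2]
  [4] [-1,3]
  [5] [-3,3]
  [6] [-2,3]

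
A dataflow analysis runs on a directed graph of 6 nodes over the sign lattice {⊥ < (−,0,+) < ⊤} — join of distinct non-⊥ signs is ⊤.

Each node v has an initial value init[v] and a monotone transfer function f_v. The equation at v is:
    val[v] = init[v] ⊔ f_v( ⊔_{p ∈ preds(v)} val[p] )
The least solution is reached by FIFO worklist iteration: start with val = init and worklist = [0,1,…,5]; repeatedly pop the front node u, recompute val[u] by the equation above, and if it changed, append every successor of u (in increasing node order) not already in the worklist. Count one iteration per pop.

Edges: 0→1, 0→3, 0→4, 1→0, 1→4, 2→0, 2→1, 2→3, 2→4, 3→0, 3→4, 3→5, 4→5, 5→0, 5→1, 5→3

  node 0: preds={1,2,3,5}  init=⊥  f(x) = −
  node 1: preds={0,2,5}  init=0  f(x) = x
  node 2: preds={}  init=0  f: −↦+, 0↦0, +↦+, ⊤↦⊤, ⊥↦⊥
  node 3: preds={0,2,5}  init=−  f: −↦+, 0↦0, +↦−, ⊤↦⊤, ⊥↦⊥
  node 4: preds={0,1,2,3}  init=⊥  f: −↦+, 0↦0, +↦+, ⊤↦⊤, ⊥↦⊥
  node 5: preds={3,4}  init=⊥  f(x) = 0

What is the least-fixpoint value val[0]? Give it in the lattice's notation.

Trace (9 dequeues):
  [1] u=0 | in ⊤ | out − | prev ⊥ | push {}
  [2] u=1 | in ⊤ | out ⊤ | prev 0 | push {0}
  [3] u=2 | in ⊥ | out 0 | ==
  [4] u=3 | in ⊤ | out ⊤ | prev − | push {}
  [5] u=4 | in ⊤ | out ⊤ | prev ⊥ | push {}
  [6] u=5 | in ⊤ | out 0 | prev ⊥ | push {1,3}
  [7] u=0 | in ⊤ | out − | ==
  [8] u=1 | in ⊤ | out ⊤ | ==
  [9] u=3 | in ⊤ | out ⊤ | ==

Converged values:
  [0] −
  [1] ⊤
  [2] 0
  [3] ⊤
  [4] ⊤
  [5] 0

−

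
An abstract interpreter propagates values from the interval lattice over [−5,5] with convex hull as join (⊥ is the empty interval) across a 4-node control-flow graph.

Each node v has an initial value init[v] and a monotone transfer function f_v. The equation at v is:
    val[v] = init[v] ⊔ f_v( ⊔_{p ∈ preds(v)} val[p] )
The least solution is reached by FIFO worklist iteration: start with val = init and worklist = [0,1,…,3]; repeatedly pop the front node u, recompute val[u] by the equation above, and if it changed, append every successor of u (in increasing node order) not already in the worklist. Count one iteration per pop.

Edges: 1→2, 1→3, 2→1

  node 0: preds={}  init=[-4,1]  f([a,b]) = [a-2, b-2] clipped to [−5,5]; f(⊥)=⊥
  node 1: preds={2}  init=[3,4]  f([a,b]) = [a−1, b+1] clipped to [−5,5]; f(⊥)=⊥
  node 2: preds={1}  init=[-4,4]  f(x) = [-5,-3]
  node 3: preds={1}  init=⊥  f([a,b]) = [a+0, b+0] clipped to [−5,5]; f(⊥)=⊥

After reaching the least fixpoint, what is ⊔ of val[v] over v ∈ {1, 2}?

[-5,5]

Iteration log — 5 steps:
  step 1. node 0  ⊔preds=⊥  new=[-4,1]  stable
  step 2. node 1  ⊔preds=[-4,4]  new=[-5,5]  old=[3,4]  +wl: 
  step 3. node 2  ⊔preds=[-5,5]  new=[-5,4]  old=[-4,4]  +wl: 1
  step 4. node 3  ⊔preds=[-5,5]  new=[-5,5]  old=⊥  +wl: 
  step 5. node 1  ⊔preds=[-5,4]  new=[-5,5]  stable

Least fixpoint reached:
  node 0: [-4,1]
  node 1: [-5,5]
  node 2: [-5,4]
  node 3: [-5,5]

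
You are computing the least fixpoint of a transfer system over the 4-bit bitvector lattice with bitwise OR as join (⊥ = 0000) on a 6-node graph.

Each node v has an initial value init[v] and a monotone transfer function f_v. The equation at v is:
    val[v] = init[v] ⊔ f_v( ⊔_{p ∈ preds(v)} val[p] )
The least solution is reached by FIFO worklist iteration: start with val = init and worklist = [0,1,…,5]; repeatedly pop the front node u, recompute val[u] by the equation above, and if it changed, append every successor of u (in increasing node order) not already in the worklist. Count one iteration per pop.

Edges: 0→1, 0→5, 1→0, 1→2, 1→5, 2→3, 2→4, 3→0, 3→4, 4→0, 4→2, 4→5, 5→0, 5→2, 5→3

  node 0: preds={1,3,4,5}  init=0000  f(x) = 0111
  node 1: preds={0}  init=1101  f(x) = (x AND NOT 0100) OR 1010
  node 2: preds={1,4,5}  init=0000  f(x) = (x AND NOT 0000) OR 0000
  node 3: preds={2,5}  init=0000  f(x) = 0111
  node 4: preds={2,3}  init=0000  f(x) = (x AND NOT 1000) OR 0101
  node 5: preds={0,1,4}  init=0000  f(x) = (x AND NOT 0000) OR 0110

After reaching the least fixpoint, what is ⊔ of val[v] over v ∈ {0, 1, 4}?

Trace (9 dequeues):
  [1] u=0 | in 1101 | out 0111 | prev 0000 | push {}
  [2] u=1 | in 0111 | out 1111 | prev 1101 | push {0}
  [3] u=2 | in 1111 | out 1111 | prev 0000 | push {}
  [4] u=3 | in 1111 | out 0111 | prev 0000 | push {}
  [5] u=4 | in 1111 | out 0111 | prev 0000 | push {2}
  [6] u=5 | in 1111 | out 1111 | prev 0000 | push {3}
  [7] u=0 | in 1111 | out 0111 | ==
  [8] u=2 | in 1111 | out 1111 | ==
  [9] u=3 | in 1111 | out 0111 | ==

Converged values:
  [0] 0111
  [1] 1111
  [2] 1111
  [3] 0111
  [4] 0111
  [5] 1111

1111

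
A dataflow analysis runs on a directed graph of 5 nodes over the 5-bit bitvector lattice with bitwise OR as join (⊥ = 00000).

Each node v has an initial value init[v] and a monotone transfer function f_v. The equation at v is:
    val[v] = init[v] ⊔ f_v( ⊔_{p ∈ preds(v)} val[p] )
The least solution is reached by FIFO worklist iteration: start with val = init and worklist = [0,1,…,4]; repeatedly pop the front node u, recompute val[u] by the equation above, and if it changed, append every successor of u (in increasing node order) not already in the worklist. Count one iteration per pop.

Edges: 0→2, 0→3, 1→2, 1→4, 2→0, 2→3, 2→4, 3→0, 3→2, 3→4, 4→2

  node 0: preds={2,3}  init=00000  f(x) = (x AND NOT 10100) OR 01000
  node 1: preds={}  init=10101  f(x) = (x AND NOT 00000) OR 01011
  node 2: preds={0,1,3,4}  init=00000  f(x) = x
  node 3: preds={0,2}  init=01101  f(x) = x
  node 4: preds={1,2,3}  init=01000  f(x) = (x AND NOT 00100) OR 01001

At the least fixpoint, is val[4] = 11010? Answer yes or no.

no

Iteration log — 8 steps:
  step 1. node 0  ⊔preds=01101  new=01001  old=00000  +wl: 
  step 2. node 1  ⊔preds=00000  new=11111  old=10101  +wl: 
  step 3. node 2  ⊔preds=11111  new=11111  old=00000  +wl: 0
  step 4. node 3  ⊔preds=11111  new=11111  old=01101  +wl: 2
  step 5. node 4  ⊔preds=11111  new=11011  old=01000  +wl: 
  step 6. node 0  ⊔preds=11111  new=01011  old=01001  +wl: 3
  step 7. node 2  ⊔preds=11111  new=11111  stable
  step 8. node 3  ⊔preds=11111  new=11111  stable

Least fixpoint reached:
  node 0: 01011
  node 1: 11111
  node 2: 11111
  node 3: 11111
  node 4: 11011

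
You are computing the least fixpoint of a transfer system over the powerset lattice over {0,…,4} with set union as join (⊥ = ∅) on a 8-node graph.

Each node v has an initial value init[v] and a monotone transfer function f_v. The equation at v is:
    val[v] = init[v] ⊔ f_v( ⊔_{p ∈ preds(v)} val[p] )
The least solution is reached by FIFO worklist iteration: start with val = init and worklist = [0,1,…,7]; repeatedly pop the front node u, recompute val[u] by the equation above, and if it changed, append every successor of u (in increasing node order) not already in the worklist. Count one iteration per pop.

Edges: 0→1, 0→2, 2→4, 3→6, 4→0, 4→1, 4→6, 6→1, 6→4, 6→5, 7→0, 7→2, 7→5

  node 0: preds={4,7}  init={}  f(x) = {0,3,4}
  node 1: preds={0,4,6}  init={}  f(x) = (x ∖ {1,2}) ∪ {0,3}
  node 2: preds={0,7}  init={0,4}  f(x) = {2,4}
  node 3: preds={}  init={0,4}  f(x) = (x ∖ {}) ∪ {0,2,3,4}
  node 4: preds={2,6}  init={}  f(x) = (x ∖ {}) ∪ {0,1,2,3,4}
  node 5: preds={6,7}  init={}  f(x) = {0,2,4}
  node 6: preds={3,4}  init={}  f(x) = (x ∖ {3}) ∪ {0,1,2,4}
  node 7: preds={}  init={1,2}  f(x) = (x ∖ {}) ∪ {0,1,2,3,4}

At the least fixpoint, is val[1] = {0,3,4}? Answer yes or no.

yes

Trace (13 dequeues):
  [1] u=0 | in {1,2} | out {0,3,4} | prev {} | push {}
  [2] u=1 | in {0,3,4} | out {0,3,4} | prev {} | push {}
  [3] u=2 | in {0,1,2,3,4} | out {0,2,4} | prev {0,4} | push {}
  [4] u=3 | in {} | out {0,2,3,4} | prev {0,4} | push {}
  [5] u=4 | in {0,2,4} | out {0,1,2,3,4} | prev {} | push {0,1}
  [6] u=5 | in {1,2} | out {0,2,4} | prev {} | push {}
  [7] u=6 | in {0,1,2,3,4} | out {0,1,2,4} | prev {} | push {4,5}
  [8] u=7 | in {} | out {0,1,2,3,4} | prev {1,2} | push {2}
  [9] u=0 | in {0,1,2,3,4} | out {0,3,4} | ==
  [10] u=1 | in {0,1,2,3,4} | out {0,3,4} | ==
  [11] u=4 | in {0,1,2,4} | out {0,1,2,3,4} | ==
  [12] u=5 | in {0,1,2,3,4} | out {0,2,4} | ==
  [13] u=2 | in {0,1,2,3,4} | out {0,2,4} | ==

Converged values:
  [0] {0,3,4}
  [1] {0,3,4}
  [2] {0,2,4}
  [3] {0,2,3,4}
  [4] {0,1,2,3,4}
  [5] {0,2,4}
  [6] {0,1,2,4}
  [7] {0,1,2,3,4}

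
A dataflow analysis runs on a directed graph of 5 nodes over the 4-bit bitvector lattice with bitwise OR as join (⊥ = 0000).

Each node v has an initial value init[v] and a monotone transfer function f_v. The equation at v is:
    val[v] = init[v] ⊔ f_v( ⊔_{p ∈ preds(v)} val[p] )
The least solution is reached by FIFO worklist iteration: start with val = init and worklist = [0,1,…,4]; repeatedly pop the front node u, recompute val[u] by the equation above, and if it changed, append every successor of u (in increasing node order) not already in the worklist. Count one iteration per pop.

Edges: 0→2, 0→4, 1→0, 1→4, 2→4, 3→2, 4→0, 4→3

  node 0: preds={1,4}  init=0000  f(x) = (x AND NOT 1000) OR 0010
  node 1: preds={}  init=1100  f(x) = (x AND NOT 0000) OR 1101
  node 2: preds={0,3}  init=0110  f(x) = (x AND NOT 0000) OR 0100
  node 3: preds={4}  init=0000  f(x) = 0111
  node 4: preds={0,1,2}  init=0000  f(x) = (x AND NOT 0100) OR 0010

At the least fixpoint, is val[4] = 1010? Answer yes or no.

no

Worklist (9 pops):
  #1 pop 0: in=1100 → 0110 (was 0000); enqueue []
  #2 pop 1: in=0000 → 1101 (was 1100); enqueue [0]
  #3 pop 2: in=0110 → 0110 (no change)
  #4 pop 3: in=0000 → 0111 (was 0000); enqueue [2]
  #5 pop 4: in=1111 → 1011 (was 0000); enqueue [3]
  #6 pop 0: in=1111 → 0111 (was 0110); enqueue [4]
  #7 pop 2: in=0111 → 0111 (was 0110); enqueue []
  #8 pop 3: in=1011 → 0111 (no change)
  #9 pop 4: in=1111 → 1011 (no change)

Fixpoint:
  val[0] = 0111
  val[1] = 1101
  val[2] = 0111
  val[3] = 0111
  val[4] = 1011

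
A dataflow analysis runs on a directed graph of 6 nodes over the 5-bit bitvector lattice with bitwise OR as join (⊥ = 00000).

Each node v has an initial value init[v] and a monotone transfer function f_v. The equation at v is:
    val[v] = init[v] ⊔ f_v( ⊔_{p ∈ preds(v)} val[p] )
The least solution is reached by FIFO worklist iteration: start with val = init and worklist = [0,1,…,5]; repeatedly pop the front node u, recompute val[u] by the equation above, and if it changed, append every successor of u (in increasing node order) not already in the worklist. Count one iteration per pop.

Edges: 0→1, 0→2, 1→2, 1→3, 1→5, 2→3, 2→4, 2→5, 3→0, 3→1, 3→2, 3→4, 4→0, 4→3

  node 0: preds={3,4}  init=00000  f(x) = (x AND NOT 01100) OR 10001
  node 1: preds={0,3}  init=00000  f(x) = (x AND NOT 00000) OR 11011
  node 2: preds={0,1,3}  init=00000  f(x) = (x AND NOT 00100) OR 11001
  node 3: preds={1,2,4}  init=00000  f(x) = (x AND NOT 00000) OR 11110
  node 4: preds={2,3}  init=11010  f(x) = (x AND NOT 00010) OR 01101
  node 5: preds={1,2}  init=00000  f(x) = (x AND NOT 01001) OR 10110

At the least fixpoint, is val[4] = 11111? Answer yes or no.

Iteration log — 11 steps:
  step 1. node 0  ⊔preds=11010  new=10011  old=00000  +wl: 
  step 2. node 1  ⊔preds=10011  new=11011  old=00000  +wl: 
  step 3. node 2  ⊔preds=11011  new=11011  old=00000  +wl: 
  step 4. node 3  ⊔preds=11011  new=11111  old=00000  +wl: 0,1,2
  step 5. node 4  ⊔preds=11111  new=11111  old=11010  +wl: 3
  step 6. node 5  ⊔preds=11011  new=10110  old=00000  +wl: 
  step 7. node 0  ⊔preds=11111  new=10011  stable
  step 8. node 1  ⊔preds=11111  new=11111  old=11011  +wl: 5
  step 9. node 2  ⊔preds=11111  new=11011  stable
  step 10. node 3  ⊔preds=11111  new=11111  stable
  step 11. node 5  ⊔preds=11111  new=10110  stable

Least fixpoint reached:
  node 0: 10011
  node 1: 11111
  node 2: 11011
  node 3: 11111
  node 4: 11111
  node 5: 10110

yes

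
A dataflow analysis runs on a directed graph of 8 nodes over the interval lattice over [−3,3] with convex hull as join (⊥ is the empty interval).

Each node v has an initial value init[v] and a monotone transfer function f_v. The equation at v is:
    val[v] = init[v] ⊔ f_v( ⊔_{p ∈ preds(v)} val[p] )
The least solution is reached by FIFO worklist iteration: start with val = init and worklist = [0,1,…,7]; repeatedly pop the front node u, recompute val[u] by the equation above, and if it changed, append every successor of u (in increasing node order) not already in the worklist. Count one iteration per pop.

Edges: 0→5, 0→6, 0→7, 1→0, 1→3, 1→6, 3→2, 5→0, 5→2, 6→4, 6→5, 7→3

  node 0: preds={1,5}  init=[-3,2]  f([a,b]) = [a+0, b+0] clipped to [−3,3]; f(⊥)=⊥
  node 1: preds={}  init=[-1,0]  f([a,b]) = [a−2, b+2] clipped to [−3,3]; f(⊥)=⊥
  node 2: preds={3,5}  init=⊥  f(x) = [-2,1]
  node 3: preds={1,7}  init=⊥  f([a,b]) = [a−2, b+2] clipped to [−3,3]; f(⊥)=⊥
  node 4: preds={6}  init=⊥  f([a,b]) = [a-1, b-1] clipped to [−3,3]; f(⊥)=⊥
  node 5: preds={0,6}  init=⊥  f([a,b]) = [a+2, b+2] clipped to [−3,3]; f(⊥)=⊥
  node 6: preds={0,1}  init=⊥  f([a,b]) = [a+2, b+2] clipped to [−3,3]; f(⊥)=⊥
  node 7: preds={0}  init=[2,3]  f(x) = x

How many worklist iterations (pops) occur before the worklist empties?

15

Worklist (15 pops):
  #1 pop 0: in=[-1,0] → [-3,2] (no change)
  #2 pop 1: in=⊥ → [-1,0] (no change)
  #3 pop 2: in=⊥ → [-2,1] (was ⊥); enqueue []
  #4 pop 3: in=[-1,3] → [-3,3] (was ⊥); enqueue [2]
  #5 pop 4: in=⊥ → ⊥ (no change)
  #6 pop 5: in=[-3,2] → [-1,3] (was ⊥); enqueue [0]
  #7 pop 6: in=[-3,2] → [-1,3] (was ⊥); enqueue [4,5]
  #8 pop 7: in=[-3,2] → [-3,3] (was [2,3]); enqueue [3]
  #9 pop 2: in=[-3,3] → [-2,1] (no change)
  #10 pop 0: in=[-1,3] → [-3,3] (was [-3,2]); enqueue [6,7]
  #11 pop 4: in=[-1,3] → [-2,2] (was ⊥); enqueue []
  #12 pop 5: in=[-3,3] → [-1,3] (no change)
  #13 pop 3: in=[-3,3] → [-3,3] (no change)
  #14 pop 6: in=[-3,3] → [-1,3] (no change)
  #15 pop 7: in=[-3,3] → [-3,3] (no change)

Fixpoint:
  val[0] = [-3,3]
  val[1] = [-1,0]
  val[2] = [-2,1]
  val[3] = [-3,3]
  val[4] = [-2,2]
  val[5] = [-1,3]
  val[6] = [-1,3]
  val[7] = [-3,3]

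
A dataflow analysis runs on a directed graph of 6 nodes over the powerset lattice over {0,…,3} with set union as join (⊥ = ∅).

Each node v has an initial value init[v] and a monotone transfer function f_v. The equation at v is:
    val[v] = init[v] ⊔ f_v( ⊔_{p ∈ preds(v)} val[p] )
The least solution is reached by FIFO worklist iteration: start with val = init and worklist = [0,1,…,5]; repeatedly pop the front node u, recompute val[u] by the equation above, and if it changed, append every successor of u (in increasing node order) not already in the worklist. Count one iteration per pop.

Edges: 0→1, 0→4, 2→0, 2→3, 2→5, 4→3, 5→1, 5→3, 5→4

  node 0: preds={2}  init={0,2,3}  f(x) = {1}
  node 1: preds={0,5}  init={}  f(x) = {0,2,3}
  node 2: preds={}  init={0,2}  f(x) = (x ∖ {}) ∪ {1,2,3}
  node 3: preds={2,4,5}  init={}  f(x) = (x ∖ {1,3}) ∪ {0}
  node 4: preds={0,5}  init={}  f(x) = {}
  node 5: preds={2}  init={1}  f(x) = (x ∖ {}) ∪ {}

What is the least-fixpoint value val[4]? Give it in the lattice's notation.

{}

Iteration log — 10 steps:
  step 1. node 0  ⊔preds={0,2}  new={0,1,2,3}  old={0,2,3}  +wl: 
  step 2. node 1  ⊔preds={0,1,2,3}  new={0,2,3}  old={}  +wl: 
  step 3. node 2  ⊔preds={}  new={0,1,2,3}  old={0,2}  +wl: 0
  step 4. node 3  ⊔preds={0,1,2,3}  new={0,2}  old={}  +wl: 
  step 5. node 4  ⊔preds={0,1,2,3}  new={}  stable
  step 6. node 5  ⊔preds={0,1,2,3}  new={0,1,2,3}  old={1}  +wl: 1,3,4
  step 7. node 0  ⊔preds={0,1,2,3}  new={0,1,2,3}  stable
  step 8. node 1  ⊔preds={0,1,2,3}  new={0,2,3}  stable
  step 9. node 3  ⊔preds={0,1,2,3}  new={0,2}  stable
  step 10. node 4  ⊔preds={0,1,2,3}  new={}  stable

Least fixpoint reached:
  node 0: {0,1,2,3}
  node 1: {0,2,3}
  node 2: {0,1,2,3}
  node 3: {0,2}
  node 4: {}
  node 5: {0,1,2,3}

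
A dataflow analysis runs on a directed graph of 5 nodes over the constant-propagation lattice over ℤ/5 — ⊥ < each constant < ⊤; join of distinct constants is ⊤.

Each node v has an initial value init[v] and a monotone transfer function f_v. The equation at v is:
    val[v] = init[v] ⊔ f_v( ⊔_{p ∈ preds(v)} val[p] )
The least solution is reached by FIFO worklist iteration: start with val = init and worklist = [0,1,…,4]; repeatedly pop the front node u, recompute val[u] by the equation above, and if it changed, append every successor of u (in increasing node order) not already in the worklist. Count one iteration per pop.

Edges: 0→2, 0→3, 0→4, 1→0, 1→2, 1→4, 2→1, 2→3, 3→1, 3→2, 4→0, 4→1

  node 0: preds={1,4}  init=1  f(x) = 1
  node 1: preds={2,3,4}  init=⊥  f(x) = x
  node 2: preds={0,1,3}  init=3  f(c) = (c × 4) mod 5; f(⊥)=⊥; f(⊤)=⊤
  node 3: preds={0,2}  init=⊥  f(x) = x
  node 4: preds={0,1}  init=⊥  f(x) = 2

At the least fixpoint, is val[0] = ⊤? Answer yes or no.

no

Worklist (10 pops):
  #1 pop 0: in=⊥ → 1 (no change)
  #2 pop 1: in=3 → 3 (was ⊥); enqueue [0]
  #3 pop 2: in=⊤ → ⊤ (was 3); enqueue [1]
  #4 pop 3: in=⊤ → ⊤ (was ⊥); enqueue [2]
  #5 pop 4: in=⊤ → 2 (was ⊥); enqueue []
  #6 pop 0: in=⊤ → 1 (no change)
  #7 pop 1: in=⊤ → ⊤ (was 3); enqueue [0,4]
  #8 pop 2: in=⊤ → ⊤ (no change)
  #9 pop 0: in=⊤ → 1 (no change)
  #10 pop 4: in=⊤ → 2 (no change)

Fixpoint:
  val[0] = 1
  val[1] = ⊤
  val[2] = ⊤
  val[3] = ⊤
  val[4] = 2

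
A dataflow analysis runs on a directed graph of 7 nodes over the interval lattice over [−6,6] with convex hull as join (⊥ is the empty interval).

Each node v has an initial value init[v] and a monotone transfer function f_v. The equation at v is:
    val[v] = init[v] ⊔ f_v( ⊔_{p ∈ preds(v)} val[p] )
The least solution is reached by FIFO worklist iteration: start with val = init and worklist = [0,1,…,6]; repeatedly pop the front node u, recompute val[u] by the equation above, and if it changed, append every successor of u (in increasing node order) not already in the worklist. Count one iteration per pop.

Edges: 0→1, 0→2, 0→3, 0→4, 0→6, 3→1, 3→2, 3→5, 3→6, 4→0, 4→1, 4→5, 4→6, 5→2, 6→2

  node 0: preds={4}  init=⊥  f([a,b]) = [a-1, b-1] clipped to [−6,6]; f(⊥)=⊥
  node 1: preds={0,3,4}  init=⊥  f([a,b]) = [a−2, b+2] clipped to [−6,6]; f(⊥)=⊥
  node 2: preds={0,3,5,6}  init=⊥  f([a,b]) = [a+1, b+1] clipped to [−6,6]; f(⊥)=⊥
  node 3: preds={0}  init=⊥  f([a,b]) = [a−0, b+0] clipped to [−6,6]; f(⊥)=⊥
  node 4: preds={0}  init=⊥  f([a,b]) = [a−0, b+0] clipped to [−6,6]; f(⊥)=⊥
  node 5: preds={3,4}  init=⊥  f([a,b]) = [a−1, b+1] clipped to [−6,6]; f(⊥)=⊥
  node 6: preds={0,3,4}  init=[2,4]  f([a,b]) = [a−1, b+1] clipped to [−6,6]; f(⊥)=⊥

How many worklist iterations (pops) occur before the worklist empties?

7

Trace (7 dequeues):
  [1] u=0 | in ⊥ | out ⊥ | ==
  [2] u=1 | in ⊥ | out ⊥ | ==
  [3] u=2 | in [2,4] | out [3,5] | prev ⊥ | push {}
  [4] u=3 | in ⊥ | out ⊥ | ==
  [5] u=4 | in ⊥ | out ⊥ | ==
  [6] u=5 | in ⊥ | out ⊥ | ==
  [7] u=6 | in ⊥ | out [2,4] | ==

Converged values:
  [0] ⊥
  [1] ⊥
  [2] [3,5]
  [3] ⊥
  [4] ⊥
  [5] ⊥
  [6] [2,4]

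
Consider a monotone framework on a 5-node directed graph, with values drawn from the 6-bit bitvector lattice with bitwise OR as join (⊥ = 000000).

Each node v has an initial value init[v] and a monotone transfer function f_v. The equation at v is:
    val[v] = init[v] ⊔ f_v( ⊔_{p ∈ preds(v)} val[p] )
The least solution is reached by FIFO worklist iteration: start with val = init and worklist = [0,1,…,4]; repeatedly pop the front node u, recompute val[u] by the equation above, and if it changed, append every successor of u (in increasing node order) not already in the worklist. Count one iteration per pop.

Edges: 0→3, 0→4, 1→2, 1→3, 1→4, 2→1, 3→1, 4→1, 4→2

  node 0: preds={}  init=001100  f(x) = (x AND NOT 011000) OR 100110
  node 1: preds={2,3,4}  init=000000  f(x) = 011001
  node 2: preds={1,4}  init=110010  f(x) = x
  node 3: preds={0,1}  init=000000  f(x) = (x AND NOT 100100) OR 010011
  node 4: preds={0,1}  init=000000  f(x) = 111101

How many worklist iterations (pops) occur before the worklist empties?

8

Iteration log — 8 steps:
  step 1. node 0  ⊔preds=000000  new=101110  old=001100  +wl: 
  step 2. node 1  ⊔preds=110010  new=011001  old=000000  +wl: 
  step 3. node 2  ⊔preds=011001  new=111011  old=110010  +wl: 1
  step 4. node 3  ⊔preds=111111  new=011011  old=000000  +wl: 
  step 5. node 4  ⊔preds=111111  new=111101  old=000000  +wl: 2
  step 6. node 1  ⊔preds=111111  new=011001  stable
  step 7. node 2  ⊔preds=111101  new=111111  old=111011  +wl: 1
  step 8. node 1  ⊔preds=111111  new=011001  stable

Least fixpoint reached:
  node 0: 101110
  node 1: 011001
  node 2: 111111
  node 3: 011011
  node 4: 111101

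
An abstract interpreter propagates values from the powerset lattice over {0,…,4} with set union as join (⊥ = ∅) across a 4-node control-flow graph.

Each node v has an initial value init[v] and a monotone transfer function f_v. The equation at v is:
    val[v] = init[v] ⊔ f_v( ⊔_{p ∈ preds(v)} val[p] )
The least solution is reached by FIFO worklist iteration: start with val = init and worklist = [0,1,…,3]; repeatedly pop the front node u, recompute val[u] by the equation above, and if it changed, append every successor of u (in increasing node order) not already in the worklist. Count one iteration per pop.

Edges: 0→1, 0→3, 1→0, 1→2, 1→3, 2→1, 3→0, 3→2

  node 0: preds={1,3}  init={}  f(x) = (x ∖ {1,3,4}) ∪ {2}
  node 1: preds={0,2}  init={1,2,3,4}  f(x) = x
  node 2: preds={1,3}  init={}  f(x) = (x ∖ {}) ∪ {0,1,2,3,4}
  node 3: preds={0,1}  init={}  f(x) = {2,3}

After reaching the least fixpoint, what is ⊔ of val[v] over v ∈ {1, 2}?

Worklist (9 pops):
  #1 pop 0: in={1,2,3,4} → {2} (was {}); enqueue []
  #2 pop 1: in={2} → {1,2,3,4} (no change)
  #3 pop 2: in={1,2,3,4} → {0,1,2,3,4} (was {}); enqueue [1]
  #4 pop 3: in={1,2,3,4} → {2,3} (was {}); enqueue [0,2]
  #5 pop 1: in={0,1,2,3,4} → {0,1,2,3,4} (was {1,2,3,4}); enqueue [3]
  #6 pop 0: in={0,1,2,3,4} → {0,2} (was {2}); enqueue [1]
  #7 pop 2: in={0,1,2,3,4} → {0,1,2,3,4} (no change)
  #8 pop 3: in={0,1,2,3,4} → {2,3} (no change)
  #9 pop 1: in={0,1,2,3,4} → {0,1,2,3,4} (no change)

Fixpoint:
  val[0] = {0,2}
  val[1] = {0,1,2,3,4}
  val[2] = {0,1,2,3,4}
  val[3] = {2,3}

{0,1,2,3,4}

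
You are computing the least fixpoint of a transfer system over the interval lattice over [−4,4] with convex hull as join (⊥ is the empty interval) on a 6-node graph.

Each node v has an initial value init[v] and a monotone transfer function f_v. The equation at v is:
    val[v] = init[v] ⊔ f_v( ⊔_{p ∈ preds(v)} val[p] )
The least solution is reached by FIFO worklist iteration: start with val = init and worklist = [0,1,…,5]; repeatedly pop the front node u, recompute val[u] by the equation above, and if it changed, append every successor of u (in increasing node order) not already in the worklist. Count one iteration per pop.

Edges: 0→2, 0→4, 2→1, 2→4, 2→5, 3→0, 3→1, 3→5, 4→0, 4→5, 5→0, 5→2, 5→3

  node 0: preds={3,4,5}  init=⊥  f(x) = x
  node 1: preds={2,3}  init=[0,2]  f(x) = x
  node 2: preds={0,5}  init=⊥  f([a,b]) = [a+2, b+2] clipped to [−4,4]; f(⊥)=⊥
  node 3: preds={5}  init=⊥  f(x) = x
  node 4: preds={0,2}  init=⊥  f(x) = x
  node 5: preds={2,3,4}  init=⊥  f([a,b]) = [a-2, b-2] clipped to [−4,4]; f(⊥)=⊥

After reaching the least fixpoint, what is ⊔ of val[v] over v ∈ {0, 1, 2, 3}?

[0,2]

Trace (6 dequeues):
  [1] u=0 | in ⊥ | out ⊥ | ==
  [2] u=1 | in ⊥ | out [0,2] | ==
  [3] u=2 | in ⊥ | out ⊥ | ==
  [4] u=3 | in ⊥ | out ⊥ | ==
  [5] u=4 | in ⊥ | out ⊥ | ==
  [6] u=5 | in ⊥ | out ⊥ | ==

Converged values:
  [0] ⊥
  [1] [0,2]
  [2] ⊥
  [3] ⊥
  [4] ⊥
  [5] ⊥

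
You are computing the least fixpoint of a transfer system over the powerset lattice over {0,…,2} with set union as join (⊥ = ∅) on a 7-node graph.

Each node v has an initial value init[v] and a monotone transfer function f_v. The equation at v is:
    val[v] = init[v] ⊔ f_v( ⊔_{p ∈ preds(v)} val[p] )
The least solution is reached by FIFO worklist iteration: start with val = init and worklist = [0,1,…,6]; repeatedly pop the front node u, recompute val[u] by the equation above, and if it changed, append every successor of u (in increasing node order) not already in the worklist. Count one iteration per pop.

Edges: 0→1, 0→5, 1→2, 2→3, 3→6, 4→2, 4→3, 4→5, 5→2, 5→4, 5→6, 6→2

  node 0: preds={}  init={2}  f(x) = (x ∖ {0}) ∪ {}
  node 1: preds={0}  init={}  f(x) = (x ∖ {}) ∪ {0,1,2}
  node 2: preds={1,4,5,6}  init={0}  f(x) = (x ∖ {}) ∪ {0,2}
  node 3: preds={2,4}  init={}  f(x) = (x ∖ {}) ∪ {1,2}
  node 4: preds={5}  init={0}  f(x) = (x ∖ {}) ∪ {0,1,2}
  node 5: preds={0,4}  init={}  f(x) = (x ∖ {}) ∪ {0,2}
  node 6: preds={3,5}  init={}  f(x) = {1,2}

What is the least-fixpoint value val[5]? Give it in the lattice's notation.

Iteration log — 10 steps:
  step 1. node 0  ⊔preds={}  new={2}  stable
  step 2. node 1  ⊔preds={2}  new={0,1,2}  old={}  +wl: 
  step 3. node 2  ⊔preds={0,1,2}  new={0,1,2}  old={0}  +wl: 
  step 4. node 3  ⊔preds={0,1,2}  new={0,1,2}  old={}  +wl: 
  step 5. node 4  ⊔preds={}  new={0,1,2}  old={0}  +wl: 2,3
  step 6. node 5  ⊔preds={0,1,2}  new={0,1,2}  old={}  +wl: 4
  step 7. node 6  ⊔preds={0,1,2}  new={1,2}  old={}  +wl: 
  step 8. node 2  ⊔preds={0,1,2}  new={0,1,2}  stable
  step 9. node 3  ⊔preds={0,1,2}  new={0,1,2}  stable
  step 10. node 4  ⊔preds={0,1,2}  new={0,1,2}  stable

Least fixpoint reached:
  node 0: {2}
  node 1: {0,1,2}
  node 2: {0,1,2}
  node 3: {0,1,2}
  node 4: {0,1,2}
  node 5: {0,1,2}
  node 6: {1,2}

{0,1,2}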